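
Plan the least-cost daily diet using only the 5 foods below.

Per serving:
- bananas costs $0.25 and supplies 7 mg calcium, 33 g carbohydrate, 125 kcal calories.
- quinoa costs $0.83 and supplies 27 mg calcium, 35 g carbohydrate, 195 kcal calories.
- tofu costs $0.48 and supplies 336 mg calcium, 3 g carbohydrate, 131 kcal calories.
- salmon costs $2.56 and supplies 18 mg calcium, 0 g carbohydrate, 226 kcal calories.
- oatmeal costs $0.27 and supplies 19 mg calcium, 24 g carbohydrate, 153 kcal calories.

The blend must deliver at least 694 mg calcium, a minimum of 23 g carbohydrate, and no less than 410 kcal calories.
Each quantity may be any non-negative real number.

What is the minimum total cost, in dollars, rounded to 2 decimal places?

This is a linear program. Let x1 = servings of bananas, x2 = servings of quinoa, x3 = servings of tofu, x4 = servings of salmon, x5 = servings of oatmeal.
Minimize 0.25x1 + 0.83x2 + 0.48x3 + 2.56x4 + 0.27x5 with:
  7x1 + 27x2 + 336x3 + 18x4 + 19x5 ≥ 694   (calcium)
  33x1 + 35x2 + 3x3 + 24x5 ≥ 23   (carbohydrate)
  125x1 + 195x2 + 131x3 + 226x4 + 153x5 ≥ 410   (calories)
  x1, x2, x3, x4, x5 ≥ 0.
The cheapest feasible vertex uses only tofu, oatmeal; bananas, quinoa, salmon are not used. The calcium and calories requirements are met with equality.
Solving gives x3 = 2.011, x5 = 0.9576.
Total cost: 0.48·2.011 + 0.27·0.9576 = 1.2238.

$1.22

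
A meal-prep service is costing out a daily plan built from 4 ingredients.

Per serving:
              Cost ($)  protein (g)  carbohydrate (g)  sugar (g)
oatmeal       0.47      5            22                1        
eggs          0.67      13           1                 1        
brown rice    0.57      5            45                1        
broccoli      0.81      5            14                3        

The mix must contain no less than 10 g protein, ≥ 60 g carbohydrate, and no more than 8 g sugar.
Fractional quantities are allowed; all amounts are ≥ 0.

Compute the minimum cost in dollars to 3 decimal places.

Let x1 = servings of oatmeal, x2 = servings of eggs, x3 = servings of brown rice, x4 = servings of broccoli.
Minimize 0.47x1 + 0.67x2 + 0.57x3 + 0.81x4 with:
  5x1 + 13x2 + 5x3 + 5x4 ≥ 10   (protein)
  22x1 + 1x2 + 45x3 + 14x4 ≥ 60   (carbohydrate)
  1x1 + 1x2 + 1x3 + 3x4 ≤ 8   (sugar)
  x1, x2, x3, x4 ≥ 0.
The cheapest feasible vertex uses only eggs, brown rice; oatmeal, broccoli are not used. Binding constraints: protein and carbohydrate.
So eggs = 0.2586 servings, brown rice = 1.328 servings.
Cost = 0.67·0.2586 + 0.57·1.328 = 0.93022.

$0.930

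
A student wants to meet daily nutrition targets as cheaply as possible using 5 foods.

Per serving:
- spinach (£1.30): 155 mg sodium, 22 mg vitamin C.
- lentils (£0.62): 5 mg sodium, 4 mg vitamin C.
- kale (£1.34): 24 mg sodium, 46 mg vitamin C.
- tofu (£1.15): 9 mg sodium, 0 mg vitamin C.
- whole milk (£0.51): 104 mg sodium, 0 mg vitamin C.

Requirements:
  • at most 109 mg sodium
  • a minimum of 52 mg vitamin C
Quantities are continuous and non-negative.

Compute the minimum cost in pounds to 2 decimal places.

Let x1 = servings of spinach, x2 = servings of lentils, x3 = servings of kale, x4 = servings of tofu, x5 = servings of whole milk.
min 1.3x1 + 0.62x2 + 1.34x3 + 1.15x4 + 0.51x5 s.t.:
  155x1 + 5x2 + 24x3 + 9x4 + 104x5 ≤ 109   (sodium)
  22x1 + 4x2 + 46x3 ≥ 52   (vitamin C)
  x1, x2, x3, x4, x5 ≥ 0.
The cheapest feasible vertex uses only kale; spinach, lentils, tofu, whole milk are not used. Binding constraint: vitamin C.
Solving gives x3 = 1.13.
Total cost: 1.34·1.13 = 1.5142.

£1.51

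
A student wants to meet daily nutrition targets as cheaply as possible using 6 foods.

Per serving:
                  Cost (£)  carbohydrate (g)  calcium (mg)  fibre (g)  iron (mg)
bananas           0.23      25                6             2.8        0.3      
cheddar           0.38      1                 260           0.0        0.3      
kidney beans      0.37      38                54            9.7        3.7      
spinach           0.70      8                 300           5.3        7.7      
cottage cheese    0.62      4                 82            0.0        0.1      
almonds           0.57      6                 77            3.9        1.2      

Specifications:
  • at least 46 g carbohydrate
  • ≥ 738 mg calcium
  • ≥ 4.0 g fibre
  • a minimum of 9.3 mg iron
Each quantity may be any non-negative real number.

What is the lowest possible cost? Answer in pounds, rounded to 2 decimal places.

Let x1 = servings of bananas, x2 = servings of cheddar, x3 = servings of kidney beans, x4 = servings of spinach, x5 = servings of cottage cheese, x6 = servings of almonds.
Minimize 0.23x1 + 0.38x2 + 0.37x3 + 0.7x4 + 0.62x5 + 0.57x6 with:
  25x1 + 1x2 + 38x3 + 8x4 + 4x5 + 6x6 ≥ 46   (carbohydrate)
  6x1 + 260x2 + 54x3 + 300x4 + 82x5 + 77x6 ≥ 738   (calcium)
  2.8x1 + 9.7x3 + 5.3x4 + 3.9x6 ≥ 4   (fibre)
  0.3x1 + 0.3x2 + 3.7x3 + 7.7x4 + 0.1x5 + 1.2x6 ≥ 9.3   (iron)
  x1, x2, x3, x4, x5, x6 ≥ 0.
At the optimum only cheddar, kidney beans, spinach are positive (bananas, cottage cheese, almonds = 0). Binding constraints: carbohydrate, calcium, iron.
Solving gives x2 = 1.885, x3 = 1.026, x4 = 0.6414.
Total cost: 0.38·1.885 + 0.37·1.026 + 0.7·0.6414 = 1.5449.

£1.54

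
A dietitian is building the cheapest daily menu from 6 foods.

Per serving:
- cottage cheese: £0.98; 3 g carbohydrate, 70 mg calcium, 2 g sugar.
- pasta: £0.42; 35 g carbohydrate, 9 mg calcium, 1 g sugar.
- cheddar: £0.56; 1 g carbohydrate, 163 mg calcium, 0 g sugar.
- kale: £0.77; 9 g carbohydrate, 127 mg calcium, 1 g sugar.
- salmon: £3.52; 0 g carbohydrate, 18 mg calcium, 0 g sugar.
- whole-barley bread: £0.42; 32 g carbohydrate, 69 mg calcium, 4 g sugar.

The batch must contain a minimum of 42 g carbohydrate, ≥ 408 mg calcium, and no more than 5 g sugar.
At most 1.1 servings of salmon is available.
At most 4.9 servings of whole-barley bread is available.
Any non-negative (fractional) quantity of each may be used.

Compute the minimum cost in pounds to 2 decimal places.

£1.63

Treat it as an LP. Let x1 = servings of cottage cheese, x2 = servings of pasta, x3 = servings of cheddar, x4 = servings of kale, x5 = servings of salmon, x6 = servings of whole-barley bread.
min 0.98x1 + 0.42x2 + 0.56x3 + 0.77x4 + 3.52x5 + 0.42x6 with:
  3x1 + 35x2 + 1x3 + 9x4 + 32x6 ≥ 42   (carbohydrate)
  70x1 + 9x2 + 163x3 + 127x4 + 18x5 + 69x6 ≥ 408   (calcium)
  2x1 + 1x2 + 1x4 + 4x6 ≤ 5   (sugar)
  x5 ≤ 1.1
  x6 ≤ 4.9
  x1, x2, x3, x4, x5, x6 ≥ 0.
The cheapest feasible vertex uses only pasta, cheddar, whole-barley bread; cottage cheese, kale, salmon are not used. There the carbohydrate, calcium, sugar constraints are tight.
Solving gives x2 = 0.0009639, x3 = 1.974, x6 = 1.25.
Objective = 0.42·0.0009639 + 0.56·1.974 + 0.42·1.25 = 1.6308.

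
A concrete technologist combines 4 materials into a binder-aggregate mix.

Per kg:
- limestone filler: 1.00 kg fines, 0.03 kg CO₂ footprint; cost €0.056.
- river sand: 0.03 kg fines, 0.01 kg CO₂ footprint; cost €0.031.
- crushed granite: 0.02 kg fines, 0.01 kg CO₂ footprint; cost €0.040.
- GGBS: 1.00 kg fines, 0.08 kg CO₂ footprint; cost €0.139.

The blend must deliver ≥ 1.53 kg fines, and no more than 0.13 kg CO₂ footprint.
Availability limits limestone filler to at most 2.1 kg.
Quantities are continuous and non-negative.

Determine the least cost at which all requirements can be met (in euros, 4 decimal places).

This is a linear program. Let x1 = kg of limestone filler, x2 = kg of river sand, x3 = kg of crushed granite, x4 = kg of GGBS.
min 0.056x1 + 0.031x2 + 0.04x3 + 0.139x4 s.t.:
  1x1 + 0.03x2 + 0.02x3 + 1x4 ≥ 1.53   (fines)
  0.03x1 + 0.01x2 + 0.01x3 + 0.08x4 ≤ 0.13   (CO₂ footprint)
  x1 ≤ 2.1
  x1, x2, x3, x4 ≥ 0.
The cheapest feasible vertex uses only limestone filler; river sand, crushed granite, GGBS are not used. There the fines constraint is tight.
That vertex is x1 = 1.53.
Cost = 0.056·1.53 = 0.085680.

€0.0857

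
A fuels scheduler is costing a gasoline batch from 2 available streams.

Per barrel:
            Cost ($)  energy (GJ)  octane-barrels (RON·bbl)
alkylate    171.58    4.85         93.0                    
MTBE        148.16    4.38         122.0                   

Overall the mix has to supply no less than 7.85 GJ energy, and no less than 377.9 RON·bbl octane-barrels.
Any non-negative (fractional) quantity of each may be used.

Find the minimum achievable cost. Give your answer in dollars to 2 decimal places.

$458.93

Set it up as a linear program. Let x1 = barrels of alkylate, x2 = barrels of MTBE.
min 171.58x1 + 148.16x2 subject to:
  4.85x1 + 4.38x2 ≥ 7.85   (energy)
  93x1 + 122x2 ≥ 377.9   (octane-barrels)
  x1, x2 ≥ 0.
At the optimum only MTBE is positive (alkylate = 0). Binding constraint: octane-barrels.
Optimal quantities: MTBE = 3.0975 barrels.
Cost = 148.16·3.0975 = 458.9256.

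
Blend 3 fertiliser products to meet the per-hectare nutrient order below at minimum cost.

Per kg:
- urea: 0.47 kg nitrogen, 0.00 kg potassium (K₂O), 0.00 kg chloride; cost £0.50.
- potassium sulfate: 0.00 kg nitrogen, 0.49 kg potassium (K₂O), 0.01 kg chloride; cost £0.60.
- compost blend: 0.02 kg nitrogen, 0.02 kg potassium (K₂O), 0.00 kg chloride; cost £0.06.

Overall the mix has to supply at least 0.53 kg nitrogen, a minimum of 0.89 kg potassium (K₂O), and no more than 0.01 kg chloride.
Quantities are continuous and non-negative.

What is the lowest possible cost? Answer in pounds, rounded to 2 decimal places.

£1.94

Let x1 = kg of urea, x2 = kg of potassium sulfate, x3 = kg of compost blend.
Minimise 0.5x1 + 0.6x2 + 0.06x3 s.t.:
  0.47x1 + 0.02x3 ≥ 0.53   (nitrogen)
  0.49x2 + 0.02x3 ≥ 0.89   (potassium (K₂O))
  0.01x2 ≤ 0.01   (chloride)
  x1, x2, x3 ≥ 0.
All 3 inputs are positive at the optimum. Binding constraints: nitrogen, potassium (K₂O), chloride.
So urea = 0.2766 kg, potassium sulfate = 1 kg, compost blend = 20 kg.
Cost = 0.5·0.2766 + 0.6·1 + 0.06·20 = 1.9383.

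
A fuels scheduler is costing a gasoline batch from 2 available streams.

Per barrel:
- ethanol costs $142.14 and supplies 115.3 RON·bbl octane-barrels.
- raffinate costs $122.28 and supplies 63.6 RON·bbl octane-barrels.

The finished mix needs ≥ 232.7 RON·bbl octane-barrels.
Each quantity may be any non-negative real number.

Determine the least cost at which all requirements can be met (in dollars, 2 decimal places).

$286.87

This is a linear program. Let x1 = barrels of ethanol, x2 = barrels of raffinate.
min 142.14x1 + 122.28x2 with:
  115.3x1 + 63.6x2 ≥ 232.7   (octane-barrels)
  x1, x2 ≥ 0.
At the optimum only ethanol is positive (raffinate = 0). The octane-barrels requirement is met with equality.
Solving gives x1 = 2.0182.
Total cost: 142.14·2.0182 = 286.8669.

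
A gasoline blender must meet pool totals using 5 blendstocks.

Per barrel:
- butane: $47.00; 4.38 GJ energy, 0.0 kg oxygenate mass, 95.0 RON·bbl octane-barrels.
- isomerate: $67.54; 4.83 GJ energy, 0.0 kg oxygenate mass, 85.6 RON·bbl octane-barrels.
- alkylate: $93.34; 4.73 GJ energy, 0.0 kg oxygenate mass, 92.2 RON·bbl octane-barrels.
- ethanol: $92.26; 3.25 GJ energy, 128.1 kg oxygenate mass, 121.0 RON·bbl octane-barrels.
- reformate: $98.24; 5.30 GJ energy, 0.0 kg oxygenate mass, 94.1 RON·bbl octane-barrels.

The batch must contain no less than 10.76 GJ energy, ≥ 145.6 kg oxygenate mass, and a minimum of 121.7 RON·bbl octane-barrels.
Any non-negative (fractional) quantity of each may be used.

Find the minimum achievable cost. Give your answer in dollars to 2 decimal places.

$180.69

Let x1 = barrels of butane, x2 = barrels of isomerate, x3 = barrels of alkylate, x4 = barrels of ethanol, x5 = barrels of reformate.
Minimise 47x1 + 67.54x2 + 93.34x3 + 92.26x4 + 98.24x5 s.t.:
  4.38x1 + 4.83x2 + 4.73x3 + 3.25x4 + 5.3x5 ≥ 10.76   (energy)
  128.1x4 ≥ 145.6   (oxygenate mass)
  95x1 + 85.6x2 + 92.2x3 + 121x4 + 94.1x5 ≥ 121.7   (octane-barrels)
  x1, x2, x3, x4, x5 ≥ 0.
The cheapest feasible vertex uses only butane, ethanol; isomerate, alkylate, reformate are not used. There the energy and oxygenate mass constraints are tight.
Optimal quantities: butane = 1.61324 barrels, ethanol = 1.13661 barrels.
Objective = 47·1.61324 + 92.26·1.13661 = 180.6859.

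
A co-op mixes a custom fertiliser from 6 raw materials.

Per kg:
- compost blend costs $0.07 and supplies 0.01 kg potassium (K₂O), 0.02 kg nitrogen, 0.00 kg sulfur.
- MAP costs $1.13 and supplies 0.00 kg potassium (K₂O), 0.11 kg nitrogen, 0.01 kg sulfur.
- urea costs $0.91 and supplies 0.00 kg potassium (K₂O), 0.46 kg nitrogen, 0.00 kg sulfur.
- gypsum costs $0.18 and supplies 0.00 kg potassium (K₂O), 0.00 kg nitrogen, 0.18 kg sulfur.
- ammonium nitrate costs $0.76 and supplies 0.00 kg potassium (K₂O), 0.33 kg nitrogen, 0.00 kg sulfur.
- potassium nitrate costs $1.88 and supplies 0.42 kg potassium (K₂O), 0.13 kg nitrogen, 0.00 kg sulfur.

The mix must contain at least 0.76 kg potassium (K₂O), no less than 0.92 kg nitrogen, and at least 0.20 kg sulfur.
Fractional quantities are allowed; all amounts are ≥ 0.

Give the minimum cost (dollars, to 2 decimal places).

Let x1 = kg of compost blend, x2 = kg of MAP, x3 = kg of urea, x4 = kg of gypsum, x5 = kg of ammonium nitrate, x6 = kg of potassium nitrate.
Minimise 0.07x1 + 1.13x2 + 0.91x3 + 0.18x4 + 0.76x5 + 1.88x6 s.t.:
  0.01x1 + 0.42x6 ≥ 0.76   (potassium (K₂O))
  0.02x1 + 0.11x2 + 0.46x3 + 0.33x5 + 0.13x6 ≥ 0.92   (nitrogen)
  0.01x2 + 0.18x4 ≥ 0.2   (sulfur)
  x1, x2, x3, x4, x5, x6 ≥ 0.
The optimal basis is {compost blend, gypsum, potassium nitrate}; MAP, urea, ammonium nitrate drop out. Binding constraints: potassium (K₂O), nitrogen, sulfur.
Solving gives x1 = 40.51, x4 = 1.111, x6 = 0.8451.
Total cost: 0.07·40.51 + 0.18·1.111 + 1.88·0.8451 = 4.6245.

$4.62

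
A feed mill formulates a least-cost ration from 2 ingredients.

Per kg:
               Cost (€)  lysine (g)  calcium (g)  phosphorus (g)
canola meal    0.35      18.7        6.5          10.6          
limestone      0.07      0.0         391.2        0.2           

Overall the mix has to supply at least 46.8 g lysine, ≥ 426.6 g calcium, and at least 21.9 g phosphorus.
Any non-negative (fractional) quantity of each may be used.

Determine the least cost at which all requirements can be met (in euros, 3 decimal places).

Let x1 = kg of canola meal, x2 = kg of limestone.
Minimize 0.35x1 + 0.07x2 s.t.:
  18.7x1 ≥ 46.8   (lysine)
  6.5x1 + 391.2x2 ≥ 426.6   (calcium)
  10.6x1 + 0.2x2 ≥ 21.9   (phosphorus)
  x1, x2 ≥ 0.
Both inputs are positive at the optimum. The lysine and calcium requirements are met with equality.
Optimal quantities: canola meal = 2.503 kg, limestone = 1.049 kg.
Objective = 0.35·2.503 + 0.07·1.049 = 0.94948.

€0.949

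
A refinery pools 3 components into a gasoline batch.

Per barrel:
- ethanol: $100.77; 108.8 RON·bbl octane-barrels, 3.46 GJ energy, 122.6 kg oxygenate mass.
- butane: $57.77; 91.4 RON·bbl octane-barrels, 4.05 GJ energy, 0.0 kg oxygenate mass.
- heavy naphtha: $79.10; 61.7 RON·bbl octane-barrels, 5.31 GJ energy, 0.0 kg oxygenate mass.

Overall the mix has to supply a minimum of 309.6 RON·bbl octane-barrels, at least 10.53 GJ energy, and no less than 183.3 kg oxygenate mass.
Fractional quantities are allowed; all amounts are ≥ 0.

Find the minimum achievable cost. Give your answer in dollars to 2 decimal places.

$243.53

Let x1 = barrels of ethanol, x2 = barrels of butane, x3 = barrels of heavy naphtha.
Minimize 100.77x1 + 57.77x2 + 79.1x3 subject to:
  108.8x1 + 91.4x2 + 61.7x3 ≥ 309.6   (octane-barrels)
  3.46x1 + 4.05x2 + 5.31x3 ≥ 10.53   (energy)
  122.6x1 ≥ 183.3   (oxygenate mass)
  x1, x2, x3 ≥ 0.
The cheapest feasible vertex uses only ethanol, butane; heavy naphtha is not used. There the octane-barrels and oxygenate mass constraints are tight.
That vertex is x1 = 1.4951, x2 = 1.6076.
Objective = 100.77·1.4951 + 57.77·1.6076 = 243.5323.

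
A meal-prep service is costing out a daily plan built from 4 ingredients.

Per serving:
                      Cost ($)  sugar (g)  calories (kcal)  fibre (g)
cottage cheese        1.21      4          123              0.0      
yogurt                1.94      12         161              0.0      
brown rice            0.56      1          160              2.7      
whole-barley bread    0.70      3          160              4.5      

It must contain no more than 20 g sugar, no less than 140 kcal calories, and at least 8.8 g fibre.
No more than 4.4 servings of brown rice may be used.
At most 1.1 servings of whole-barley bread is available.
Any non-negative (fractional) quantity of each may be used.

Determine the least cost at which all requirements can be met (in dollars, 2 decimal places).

$1.57

Let x1 = servings of cottage cheese, x2 = servings of yogurt, x3 = servings of brown rice, x4 = servings of whole-barley bread.
Minimise 1.21x1 + 1.94x2 + 0.56x3 + 0.7x4 s.t.:
  4x1 + 12x2 + 1x3 + 3x4 ≤ 20   (sugar)
  123x1 + 161x2 + 160x3 + 160x4 ≥ 140   (calories)
  2.7x3 + 4.5x4 ≥ 8.8   (fibre)
  x3 ≤ 4.4
  x4 ≤ 1.1
  x1, x2, x3, x4 ≥ 0.
The optimal basis is {brown rice, whole-barley bread}; cottage cheese, yogurt drop out. Binding constraints: fibre and the whole-barley bread cap.
That vertex is x3 = 1.426, x4 = 1.1.
Hence cost = 0.56·1.426 + 0.7·1.1 = $1.5686.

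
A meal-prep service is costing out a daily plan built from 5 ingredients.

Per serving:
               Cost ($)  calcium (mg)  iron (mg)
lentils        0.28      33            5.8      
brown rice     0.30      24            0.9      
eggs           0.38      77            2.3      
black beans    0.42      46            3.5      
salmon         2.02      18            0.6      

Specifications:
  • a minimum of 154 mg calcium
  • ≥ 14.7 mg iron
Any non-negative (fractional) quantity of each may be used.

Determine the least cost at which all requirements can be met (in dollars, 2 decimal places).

$1.01

Treat it as an LP. Let x1 = servings of lentils, x2 = servings of brown rice, x3 = servings of eggs, x4 = servings of black beans, x5 = servings of salmon.
min 0.28x1 + 0.3x2 + 0.38x3 + 0.42x4 + 2.02x5 with:
  33x1 + 24x2 + 77x3 + 46x4 + 18x5 ≥ 154   (calcium)
  5.8x1 + 0.9x2 + 2.3x3 + 3.5x4 + 0.6x5 ≥ 14.7   (iron)
  x1, x2, x3, x4, x5 ≥ 0.
The optimal basis is {lentils, eggs}; brown rice, black beans, salmon drop out. There the calcium and iron constraints are tight.
Solving gives x1 = 2.098, x3 = 1.101.
Total cost: 0.28·2.098 + 0.38·1.101 = 1.0058.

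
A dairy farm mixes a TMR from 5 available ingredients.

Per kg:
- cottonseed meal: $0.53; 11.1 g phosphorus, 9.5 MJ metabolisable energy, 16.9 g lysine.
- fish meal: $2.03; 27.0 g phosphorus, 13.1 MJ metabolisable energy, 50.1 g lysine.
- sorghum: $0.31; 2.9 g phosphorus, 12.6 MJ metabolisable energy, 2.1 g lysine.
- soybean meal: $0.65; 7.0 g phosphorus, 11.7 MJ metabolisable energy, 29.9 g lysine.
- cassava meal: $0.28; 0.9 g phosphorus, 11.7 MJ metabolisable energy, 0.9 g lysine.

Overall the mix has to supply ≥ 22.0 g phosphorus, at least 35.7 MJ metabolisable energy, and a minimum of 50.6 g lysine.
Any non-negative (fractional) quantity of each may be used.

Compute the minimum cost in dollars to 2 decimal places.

$1.56

Set it up as a linear program. Let x1 = kg of cottonseed meal, x2 = kg of fish meal, x3 = kg of sorghum, x4 = kg of soybean meal, x5 = kg of cassava meal.
min 0.53x1 + 2.03x2 + 0.31x3 + 0.65x4 + 0.28x5 s.t.:
  11.1x1 + 27x2 + 2.9x3 + 7x4 + 0.9x5 ≥ 22   (phosphorus)
  9.5x1 + 13.1x2 + 12.6x3 + 11.7x4 + 11.7x5 ≥ 35.7   (metabolisable energy)
  16.9x1 + 50.1x2 + 2.1x3 + 29.9x4 + 0.9x5 ≥ 50.6   (lysine)
  x1, x2, x3, x4, x5 ≥ 0.
The minimum-cost mix takes nothing from fish meal, cassava meal — only cottonseed meal, sorghum, soybean meal. There the phosphorus, metabolisable energy, lysine constraints are tight.
So cottonseed meal = 1.053 kg, sorghum = 1.092 kg, soybean meal = 1.02 kg.
Cost = 0.53·1.053 + 0.31·1.092 + 0.65·1.02 = 1.5596.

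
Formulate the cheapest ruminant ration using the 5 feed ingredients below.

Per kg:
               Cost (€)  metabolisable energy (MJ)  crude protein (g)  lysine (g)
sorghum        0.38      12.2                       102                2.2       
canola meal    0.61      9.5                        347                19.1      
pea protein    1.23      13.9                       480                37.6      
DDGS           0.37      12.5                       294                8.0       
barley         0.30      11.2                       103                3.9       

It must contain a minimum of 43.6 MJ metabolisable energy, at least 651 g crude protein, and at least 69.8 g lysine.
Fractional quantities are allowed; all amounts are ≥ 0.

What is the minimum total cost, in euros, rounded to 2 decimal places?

€2.35

Treat it as an LP. Let x1 = kg of sorghum, x2 = kg of canola meal, x3 = kg of pea protein, x4 = kg of DDGS, x5 = kg of barley.
min 0.38x1 + 0.61x2 + 1.23x3 + 0.37x4 + 0.3x5 with:
  12.2x1 + 9.5x2 + 13.9x3 + 12.5x4 + 11.2x5 ≥ 43.6   (metabolisable energy)
  102x1 + 347x2 + 480x3 + 294x4 + 103x5 ≥ 651   (crude protein)
  2.2x1 + 19.1x2 + 37.6x3 + 8x4 + 3.9x5 ≥ 69.8   (lysine)
  x1, x2, x3, x4, x5 ≥ 0.
The cheapest feasible vertex uses only canola meal, DDGS; sorghum, pea protein, barley are not used. Binding constraints: metabolisable energy and lysine.
That vertex is x2 = 3.218, x4 = 1.042.
Cost = 0.61·3.218 + 0.37·1.042 = 2.3485.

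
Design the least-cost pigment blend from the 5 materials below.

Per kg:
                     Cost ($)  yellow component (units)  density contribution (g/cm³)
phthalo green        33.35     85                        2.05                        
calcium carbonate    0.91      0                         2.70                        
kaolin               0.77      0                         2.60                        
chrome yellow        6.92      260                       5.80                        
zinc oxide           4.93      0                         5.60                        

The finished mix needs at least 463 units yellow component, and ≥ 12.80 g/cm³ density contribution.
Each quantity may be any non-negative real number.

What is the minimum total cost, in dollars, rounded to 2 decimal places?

Set it up as a linear program. Let x1 = kg of phthalo green, x2 = kg of calcium carbonate, x3 = kg of kaolin, x4 = kg of chrome yellow, x5 = kg of zinc oxide.
Minimise 33.35x1 + 0.91x2 + 0.77x3 + 6.92x4 + 4.93x5 s.t.:
  85x1 + 260x4 ≥ 463   (yellow component)
  2.05x1 + 2.7x2 + 2.6x3 + 5.8x4 + 5.6x5 ≥ 12.8   (density contribution)
  x1, x2, x3, x4, x5 ≥ 0.
The minimum-cost mix takes nothing from phthalo green, calcium carbonate, zinc oxide — only kaolin, chrome yellow. The yellow component and density contribution requirements are met with equality.
That vertex is x3 = 0.950592, x4 = 1.78077.
Cost = 0.77·0.950592 + 6.92·1.78077 = 13.0549.

$13.05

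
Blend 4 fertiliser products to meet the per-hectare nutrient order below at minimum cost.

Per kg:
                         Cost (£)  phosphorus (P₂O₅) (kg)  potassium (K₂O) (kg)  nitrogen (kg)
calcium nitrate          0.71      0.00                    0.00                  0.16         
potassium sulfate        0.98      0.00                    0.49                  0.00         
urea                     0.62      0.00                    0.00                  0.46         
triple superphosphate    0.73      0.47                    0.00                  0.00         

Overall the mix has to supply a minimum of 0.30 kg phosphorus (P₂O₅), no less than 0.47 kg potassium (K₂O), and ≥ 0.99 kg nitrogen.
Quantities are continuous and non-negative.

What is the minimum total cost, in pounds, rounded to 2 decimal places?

Set it up as a linear program. Let x1 = kg of calcium nitrate, x2 = kg of potassium sulfate, x3 = kg of urea, x4 = kg of triple superphosphate.
Minimize 0.71x1 + 0.98x2 + 0.62x3 + 0.73x4 s.t.:
  0.47x4 ≥ 0.3   (phosphorus (P₂O₅))
  0.49x2 ≥ 0.47   (potassium (K₂O))
  0.16x1 + 0.46x3 ≥ 0.99   (nitrogen)
  x1, x2, x3, x4 ≥ 0.
The minimum-cost mix takes nothing from calcium nitrate — only potassium sulfate, urea, triple superphosphate. The phosphorus (P₂O₅), potassium (K₂O), nitrogen requirements are met with equality.
That vertex is x2 = 0.9592, x3 = 2.152, x4 = 0.6383.
Cost = 0.98·0.9592 + 0.62·2.152 + 0.73·0.6383 = 2.7402.

£2.74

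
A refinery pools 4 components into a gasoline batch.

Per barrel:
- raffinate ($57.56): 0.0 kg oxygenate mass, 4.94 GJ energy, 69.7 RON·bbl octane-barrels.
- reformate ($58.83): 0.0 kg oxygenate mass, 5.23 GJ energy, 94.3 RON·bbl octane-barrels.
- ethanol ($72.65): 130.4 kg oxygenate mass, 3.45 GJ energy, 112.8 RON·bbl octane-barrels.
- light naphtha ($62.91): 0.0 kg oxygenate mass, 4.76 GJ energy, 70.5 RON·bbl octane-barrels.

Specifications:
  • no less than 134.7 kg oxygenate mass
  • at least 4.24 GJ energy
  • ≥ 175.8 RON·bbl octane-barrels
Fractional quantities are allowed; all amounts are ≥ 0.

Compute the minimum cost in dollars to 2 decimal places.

$112.03

Let x1 = barrels of raffinate, x2 = barrels of reformate, x3 = barrels of ethanol, x4 = barrels of light naphtha.
Minimize 57.56x1 + 58.83x2 + 72.65x3 + 62.91x4 s.t.:
  130.4x3 ≥ 134.7   (oxygenate mass)
  4.94x1 + 5.23x2 + 3.45x3 + 4.76x4 ≥ 4.24   (energy)
  69.7x1 + 94.3x2 + 112.8x3 + 70.5x4 ≥ 175.8   (octane-barrels)
  x1, x2, x3, x4 ≥ 0.
At the optimum only reformate, ethanol are positive (raffinate, light naphtha = 0). Binding constraints: oxygenate mass and octane-barrels.
That vertex is x2 = 0.6286, x3 = 1.033.
Hence cost = 58.83·0.6286 + 72.65·1.033 = $112.0280.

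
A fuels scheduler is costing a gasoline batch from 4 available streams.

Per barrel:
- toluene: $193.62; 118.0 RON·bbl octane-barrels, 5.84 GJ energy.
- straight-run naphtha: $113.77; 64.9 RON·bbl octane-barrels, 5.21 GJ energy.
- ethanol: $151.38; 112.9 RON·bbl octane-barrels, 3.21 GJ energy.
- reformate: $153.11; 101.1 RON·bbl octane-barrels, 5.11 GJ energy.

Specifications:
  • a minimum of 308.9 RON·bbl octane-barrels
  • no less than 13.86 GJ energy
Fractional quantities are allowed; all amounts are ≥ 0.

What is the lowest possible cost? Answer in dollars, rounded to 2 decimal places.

Let x1 = barrels of toluene, x2 = barrels of straight-run naphtha, x3 = barrels of ethanol, x4 = barrels of reformate.
Minimize 193.62x1 + 113.77x2 + 151.38x3 + 153.11x4 s.t.:
  118x1 + 64.9x2 + 112.9x3 + 101.1x4 ≥ 308.9   (octane-barrels)
  5.84x1 + 5.21x2 + 3.21x3 + 5.11x4 ≥ 13.86   (energy)
  x1, x2, x3, x4 ≥ 0.
At the optimum only ethanol, reformate are positive (toluene, straight-run naphtha = 0). Binding constraints: octane-barrels and energy.
So ethanol = 0.70222 barrels, reformate = 2.2712 barrels.
Objective = 151.38·0.70222 + 153.11·2.2712 = 454.0455.

$454.05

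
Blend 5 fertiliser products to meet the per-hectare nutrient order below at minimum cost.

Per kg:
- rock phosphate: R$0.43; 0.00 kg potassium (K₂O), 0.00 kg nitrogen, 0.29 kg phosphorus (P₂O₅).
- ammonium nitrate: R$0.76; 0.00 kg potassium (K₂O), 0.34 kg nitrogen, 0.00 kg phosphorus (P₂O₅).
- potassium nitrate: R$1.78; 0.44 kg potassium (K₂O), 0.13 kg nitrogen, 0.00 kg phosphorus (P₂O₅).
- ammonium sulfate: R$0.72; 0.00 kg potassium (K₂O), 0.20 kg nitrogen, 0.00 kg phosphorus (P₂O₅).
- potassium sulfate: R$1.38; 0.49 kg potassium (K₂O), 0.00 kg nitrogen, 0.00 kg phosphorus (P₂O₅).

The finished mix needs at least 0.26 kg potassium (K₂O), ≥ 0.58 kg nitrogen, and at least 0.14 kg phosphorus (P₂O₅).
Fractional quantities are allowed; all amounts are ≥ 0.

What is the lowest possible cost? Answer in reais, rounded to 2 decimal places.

Treat it as an LP. Let x1 = kg of rock phosphate, x2 = kg of ammonium nitrate, x3 = kg of potassium nitrate, x4 = kg of ammonium sulfate, x5 = kg of potassium sulfate.
Minimize 0.43x1 + 0.76x2 + 1.78x3 + 0.72x4 + 1.38x5 s.t.:
  0.44x3 + 0.49x5 ≥ 0.26   (potassium (K₂O))
  0.34x2 + 0.13x3 + 0.2x4 ≥ 0.58   (nitrogen)
  0.29x1 ≥ 0.14   (phosphorus (P₂O₅))
  x1, x2, x3, x4, x5 ≥ 0.
The cheapest feasible vertex uses only rock phosphate, ammonium nitrate, potassium sulfate; potassium nitrate, ammonium sulfate are not used. The potassium (K₂O), nitrogen, phosphorus (P₂O₅) requirements are met with equality.
That vertex is x1 = 0.4828, x2 = 1.706, x5 = 0.5306.
Cost = 0.43·0.4828 + 0.76·1.706 + 1.38·0.5306 = 2.2364.

R$2.24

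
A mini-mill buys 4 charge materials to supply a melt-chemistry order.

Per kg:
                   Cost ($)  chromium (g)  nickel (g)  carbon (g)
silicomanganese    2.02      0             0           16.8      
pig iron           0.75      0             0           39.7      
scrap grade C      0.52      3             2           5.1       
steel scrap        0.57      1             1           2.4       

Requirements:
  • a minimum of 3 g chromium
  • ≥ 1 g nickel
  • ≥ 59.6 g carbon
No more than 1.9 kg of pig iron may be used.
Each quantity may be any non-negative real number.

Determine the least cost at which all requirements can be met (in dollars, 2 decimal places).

$1.55

Let x1 = kg of silicomanganese, x2 = kg of pig iron, x3 = kg of scrap grade C, x4 = kg of steel scrap.
Minimize 2.02x1 + 0.75x2 + 0.52x3 + 0.57x4 subject to:
  3x3 + 1x4 ≥ 3   (chromium)
  2x3 + 1x4 ≥ 1   (nickel)
  16.8x1 + 39.7x2 + 5.1x3 + 2.4x4 ≥ 59.6   (carbon)
  x2 ≤ 1.9
  x1, x2, x3, x4 ≥ 0.
The minimum-cost mix takes nothing from silicomanganese, steel scrap — only pig iron, scrap grade C. Binding constraints: chromium and carbon.
That vertex is x2 = 1.373, x3 = 1.
Objective = 0.75·1.373 + 0.52·1 = 1.5498.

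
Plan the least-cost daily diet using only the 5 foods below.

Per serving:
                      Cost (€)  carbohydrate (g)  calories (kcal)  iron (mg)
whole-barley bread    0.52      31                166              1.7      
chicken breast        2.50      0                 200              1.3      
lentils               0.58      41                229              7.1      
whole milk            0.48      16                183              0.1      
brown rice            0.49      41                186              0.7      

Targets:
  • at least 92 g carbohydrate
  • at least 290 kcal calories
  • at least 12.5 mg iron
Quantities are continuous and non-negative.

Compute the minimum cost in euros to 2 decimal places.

Let x1 = servings of whole-barley bread, x2 = servings of chicken breast, x3 = servings of lentils, x4 = servings of whole milk, x5 = servings of brown rice.
min 0.52x1 + 2.5x2 + 0.58x3 + 0.48x4 + 0.49x5 subject to:
  31x1 + 41x3 + 16x4 + 41x5 ≥ 92   (carbohydrate)
  166x1 + 200x2 + 229x3 + 183x4 + 186x5 ≥ 290   (calories)
  1.7x1 + 1.3x2 + 7.1x3 + 0.1x4 + 0.7x5 ≥ 12.5   (iron)
  x1, x2, x3, x4, x5 ≥ 0.
The minimum-cost mix takes nothing from whole-barley bread, chicken breast, whole milk — only lentils, brown rice. The carbohydrate and iron requirements are met with equality.
Solving gives x3 = 1.708, x5 = 0.5362.
Hence cost = 0.58·1.708 + 0.49·0.5362 = €1.2534.

€1.25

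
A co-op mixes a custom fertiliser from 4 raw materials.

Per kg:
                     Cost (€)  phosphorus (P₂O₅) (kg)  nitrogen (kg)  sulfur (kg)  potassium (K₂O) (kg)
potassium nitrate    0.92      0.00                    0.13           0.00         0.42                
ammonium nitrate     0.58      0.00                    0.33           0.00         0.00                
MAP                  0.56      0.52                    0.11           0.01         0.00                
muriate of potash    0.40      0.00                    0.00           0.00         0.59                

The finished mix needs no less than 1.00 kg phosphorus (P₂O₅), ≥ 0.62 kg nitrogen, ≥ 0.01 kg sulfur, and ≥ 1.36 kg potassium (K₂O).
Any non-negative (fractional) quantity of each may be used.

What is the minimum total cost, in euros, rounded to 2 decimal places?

Set it up as a linear program. Let x1 = kg of potassium nitrate, x2 = kg of ammonium nitrate, x3 = kg of MAP, x4 = kg of muriate of potash.
min 0.92x1 + 0.58x2 + 0.56x3 + 0.4x4 subject to:
  0.52x3 ≥ 1   (phosphorus (P₂O₅))
  0.13x1 + 0.33x2 + 0.11x3 ≥ 0.62   (nitrogen)
  0.01x3 ≥ 0.01   (sulfur)
  0.42x1 + 0.59x4 ≥ 1.36   (potassium (K₂O))
  x1, x2, x3, x4 ≥ 0.
The minimum-cost mix takes nothing from potassium nitrate — only ammonium nitrate, MAP, muriate of potash. The phosphorus (P₂O₅), nitrogen, potassium (K₂O) requirements are met with equality.
That vertex is x2 = 1.238, x3 = 1.923, x4 = 2.305.
Hence cost = 0.58·1.238 + 0.56·1.923 + 0.4·2.305 = €2.7169.

€2.72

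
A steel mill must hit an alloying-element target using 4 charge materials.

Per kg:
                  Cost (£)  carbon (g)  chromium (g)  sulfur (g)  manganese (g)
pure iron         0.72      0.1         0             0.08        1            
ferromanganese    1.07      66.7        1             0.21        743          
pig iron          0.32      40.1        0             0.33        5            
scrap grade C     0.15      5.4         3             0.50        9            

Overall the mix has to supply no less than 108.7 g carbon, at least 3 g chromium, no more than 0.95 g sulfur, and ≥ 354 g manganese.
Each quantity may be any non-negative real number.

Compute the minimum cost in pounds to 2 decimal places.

Set it up as a linear program. Let x1 = kg of pure iron, x2 = kg of ferromanganese, x3 = kg of pig iron, x4 = kg of scrap grade C.
min 0.72x1 + 1.07x2 + 0.32x3 + 0.15x4 subject to:
  0.1x1 + 66.7x2 + 40.1x3 + 5.4x4 ≥ 108.7   (carbon)
  1x2 + 3x4 ≥ 3   (chromium)
  0.08x1 + 0.21x2 + 0.33x3 + 0.5x4 ≤ 0.95   (sulfur)
  1x1 + 743x2 + 5x3 + 9x4 ≥ 354   (manganese)
  x1, x2, x3, x4 ≥ 0.
The cheapest feasible vertex uses only ferromanganese, pig iron, scrap grade C; pure iron is not used. The carbon, chromium, sulfur requirements are met with equality.
Solving gives x2 = 0.8153, x3 = 1.257, x4 = 0.7282.
Hence cost = 1.07·0.8153 + 0.32·1.257 + 0.15·0.7282 = £1.3838.

£1.38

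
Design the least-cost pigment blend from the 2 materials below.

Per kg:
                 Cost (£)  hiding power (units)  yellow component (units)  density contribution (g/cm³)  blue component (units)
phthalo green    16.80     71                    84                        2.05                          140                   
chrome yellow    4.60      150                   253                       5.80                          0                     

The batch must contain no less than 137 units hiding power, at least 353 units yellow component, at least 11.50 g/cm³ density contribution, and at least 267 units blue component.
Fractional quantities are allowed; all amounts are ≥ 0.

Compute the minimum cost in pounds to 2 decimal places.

This is a linear program. Let x1 = kg of phthalo green, x2 = kg of chrome yellow.
Minimize 16.8x1 + 4.6x2 with:
  71x1 + 150x2 ≥ 137   (hiding power)
  84x1 + 253x2 ≥ 353   (yellow component)
  2.05x1 + 5.8x2 ≥ 11.5   (density contribution)
  140x1 ≥ 267   (blue component)
  x1, x2 ≥ 0.
Both inputs are positive at the optimum. The density contribution and blue component requirements are met with equality.
So phthalo green = 1.907 kg, chrome yellow = 1.309 kg.
Hence cost = 16.8·1.907 + 4.6·1.309 = £38.0590.

£38.06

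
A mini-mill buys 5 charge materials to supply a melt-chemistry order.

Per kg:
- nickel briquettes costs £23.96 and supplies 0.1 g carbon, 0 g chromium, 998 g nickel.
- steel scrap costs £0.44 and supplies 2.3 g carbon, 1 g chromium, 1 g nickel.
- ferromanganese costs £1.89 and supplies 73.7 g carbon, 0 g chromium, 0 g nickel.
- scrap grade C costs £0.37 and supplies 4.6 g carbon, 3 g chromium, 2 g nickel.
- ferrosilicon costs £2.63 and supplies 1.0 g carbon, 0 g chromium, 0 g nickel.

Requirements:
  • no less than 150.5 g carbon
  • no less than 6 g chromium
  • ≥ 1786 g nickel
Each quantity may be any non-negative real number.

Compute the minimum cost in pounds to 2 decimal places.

£47.14

Set it up as a linear program. Let x1 = kg of nickel briquettes, x2 = kg of steel scrap, x3 = kg of ferromanganese, x4 = kg of scrap grade C, x5 = kg of ferrosilicon.
Minimise 23.96x1 + 0.44x2 + 1.89x3 + 0.37x4 + 2.63x5 subject to:
  0.1x1 + 2.3x2 + 73.7x3 + 4.6x4 + 1x5 ≥ 150.5   (carbon)
  1x2 + 3x4 ≥ 6   (chromium)
  998x1 + 1x2 + 2x4 ≥ 1786   (nickel)
  x1, x2, x3, x4, x5 ≥ 0.
The optimal basis is {nickel briquettes, ferromanganese, scrap grade C}; steel scrap, ferrosilicon drop out. The carbon, chromium, nickel requirements are met with equality.
So nickel briquettes = 1.7856 kg, ferromanganese = 1.9148 kg, scrap grade C = 2 kg.
Hence cost = 23.96·1.7856 + 1.89·1.9148 + 0.37·2 = £47.1419.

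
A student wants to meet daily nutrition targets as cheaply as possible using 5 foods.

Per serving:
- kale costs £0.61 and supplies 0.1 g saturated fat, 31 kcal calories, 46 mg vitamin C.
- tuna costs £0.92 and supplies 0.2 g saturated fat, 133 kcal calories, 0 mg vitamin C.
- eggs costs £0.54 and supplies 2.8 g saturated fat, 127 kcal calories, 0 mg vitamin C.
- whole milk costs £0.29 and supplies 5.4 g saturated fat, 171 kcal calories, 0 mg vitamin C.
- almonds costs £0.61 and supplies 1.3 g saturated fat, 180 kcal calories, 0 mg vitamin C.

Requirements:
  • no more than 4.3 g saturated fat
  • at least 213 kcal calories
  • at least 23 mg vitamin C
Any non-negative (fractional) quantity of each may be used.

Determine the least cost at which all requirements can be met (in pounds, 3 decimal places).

£0.778

Let x1 = servings of kale, x2 = servings of tuna, x3 = servings of eggs, x4 = servings of whole milk, x5 = servings of almonds.
Minimise 0.61x1 + 0.92x2 + 0.54x3 + 0.29x4 + 0.61x5 s.t.:
  0.1x1 + 0.2x2 + 2.8x3 + 5.4x4 + 1.3x5 ≤ 4.3   (saturated fat)
  31x1 + 133x2 + 127x3 + 171x4 + 180x5 ≥ 213   (calories)
  46x1 ≥ 23   (vitamin C)
  x1, x2, x3, x4, x5 ≥ 0.
The cheapest feasible vertex uses only kale, whole milk, almonds; tuna, eggs are not used. Binding constraints: saturated fat, calories, vitamin C.
That vertex is x1 = 0.5, x4 = 0.6779, x5 = 0.4532.
Objective = 0.61·0.5 + 0.29·0.6779 + 0.61·0.4532 = 0.77804.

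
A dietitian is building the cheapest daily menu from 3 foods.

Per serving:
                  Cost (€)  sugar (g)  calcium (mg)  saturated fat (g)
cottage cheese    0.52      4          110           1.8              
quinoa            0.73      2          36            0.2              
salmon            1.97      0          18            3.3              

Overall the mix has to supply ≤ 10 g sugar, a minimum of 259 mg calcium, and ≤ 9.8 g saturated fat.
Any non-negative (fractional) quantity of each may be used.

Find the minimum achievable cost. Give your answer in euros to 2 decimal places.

Let x1 = servings of cottage cheese, x2 = servings of quinoa, x3 = servings of salmon.
min 0.52x1 + 0.73x2 + 1.97x3 s.t.:
  4x1 + 2x2 ≤ 10   (sugar)
  110x1 + 36x2 + 18x3 ≥ 259   (calcium)
  1.8x1 + 0.2x2 + 3.3x3 ≤ 9.8   (saturated fat)
  x1, x2, x3 ≥ 0.
At the optimum only cottage cheese is positive (quinoa, salmon = 0). There the calcium constraint is tight.
Solving gives x1 = 2.355.
Cost = 0.52·2.355 = 1.2246.

€1.22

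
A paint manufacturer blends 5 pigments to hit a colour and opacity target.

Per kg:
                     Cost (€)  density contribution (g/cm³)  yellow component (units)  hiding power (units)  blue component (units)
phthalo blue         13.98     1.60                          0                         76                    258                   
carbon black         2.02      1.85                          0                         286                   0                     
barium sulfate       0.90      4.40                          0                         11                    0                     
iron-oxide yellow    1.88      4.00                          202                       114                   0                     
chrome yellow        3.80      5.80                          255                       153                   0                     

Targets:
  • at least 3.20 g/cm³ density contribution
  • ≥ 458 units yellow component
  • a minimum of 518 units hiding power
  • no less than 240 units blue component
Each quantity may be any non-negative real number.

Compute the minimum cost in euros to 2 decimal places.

Set it up as a linear program. Let x1 = kg of phthalo blue, x2 = kg of carbon black, x3 = kg of barium sulfate, x4 = kg of iron-oxide yellow, x5 = kg of chrome yellow.
Minimise 13.98x1 + 2.02x2 + 0.9x3 + 1.88x4 + 3.8x5 subject to:
  1.6x1 + 1.85x2 + 4.4x3 + 4x4 + 5.8x5 ≥ 3.2   (density contribution)
  202x4 + 255x5 ≥ 458   (yellow component)
  76x1 + 286x2 + 11x3 + 114x4 + 153x5 ≥ 518   (hiding power)
  258x1 ≥ 240   (blue component)
  x1, x2, x3, x4, x5 ≥ 0.
The minimum-cost mix takes nothing from barium sulfate, chrome yellow — only phthalo blue, carbon black, iron-oxide yellow. Binding constraints: yellow component, hiding power, blue component.
That vertex is x1 = 0.9302, x2 = 0.6602, x4 = 2.267.
Hence cost = 13.98·0.9302 + 2.02·0.6602 + 1.88·2.267 = €18.5998.

€18.60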